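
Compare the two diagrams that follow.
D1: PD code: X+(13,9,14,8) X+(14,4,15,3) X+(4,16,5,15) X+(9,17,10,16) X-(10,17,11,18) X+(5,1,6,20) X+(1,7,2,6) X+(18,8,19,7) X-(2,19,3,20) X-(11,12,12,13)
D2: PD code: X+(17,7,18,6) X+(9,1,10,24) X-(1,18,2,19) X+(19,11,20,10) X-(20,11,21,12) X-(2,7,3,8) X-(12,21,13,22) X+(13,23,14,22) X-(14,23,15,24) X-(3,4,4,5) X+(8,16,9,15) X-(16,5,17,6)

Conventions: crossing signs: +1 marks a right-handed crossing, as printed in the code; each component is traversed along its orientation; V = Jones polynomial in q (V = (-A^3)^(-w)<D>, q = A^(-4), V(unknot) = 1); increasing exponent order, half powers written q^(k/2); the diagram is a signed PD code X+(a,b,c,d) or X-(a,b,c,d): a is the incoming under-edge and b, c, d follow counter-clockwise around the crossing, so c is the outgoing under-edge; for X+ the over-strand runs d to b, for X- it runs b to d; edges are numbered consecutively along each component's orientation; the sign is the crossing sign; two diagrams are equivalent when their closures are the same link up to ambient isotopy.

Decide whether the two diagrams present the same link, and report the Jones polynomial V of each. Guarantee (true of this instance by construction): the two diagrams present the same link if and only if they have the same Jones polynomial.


same link: no
V(D1) = q - q^2 + 2q^3 - q^4 + q^5 - q^6  [10 crossings, <D> = -A^-12 + A^-8 - A^-4 + 2 - A^4 + A^8, w = +4]
V(D2) = 1  [12 crossings, <D> = A^-6, w = -2]
insight: 2 values of V(q) split the 2 diagrams


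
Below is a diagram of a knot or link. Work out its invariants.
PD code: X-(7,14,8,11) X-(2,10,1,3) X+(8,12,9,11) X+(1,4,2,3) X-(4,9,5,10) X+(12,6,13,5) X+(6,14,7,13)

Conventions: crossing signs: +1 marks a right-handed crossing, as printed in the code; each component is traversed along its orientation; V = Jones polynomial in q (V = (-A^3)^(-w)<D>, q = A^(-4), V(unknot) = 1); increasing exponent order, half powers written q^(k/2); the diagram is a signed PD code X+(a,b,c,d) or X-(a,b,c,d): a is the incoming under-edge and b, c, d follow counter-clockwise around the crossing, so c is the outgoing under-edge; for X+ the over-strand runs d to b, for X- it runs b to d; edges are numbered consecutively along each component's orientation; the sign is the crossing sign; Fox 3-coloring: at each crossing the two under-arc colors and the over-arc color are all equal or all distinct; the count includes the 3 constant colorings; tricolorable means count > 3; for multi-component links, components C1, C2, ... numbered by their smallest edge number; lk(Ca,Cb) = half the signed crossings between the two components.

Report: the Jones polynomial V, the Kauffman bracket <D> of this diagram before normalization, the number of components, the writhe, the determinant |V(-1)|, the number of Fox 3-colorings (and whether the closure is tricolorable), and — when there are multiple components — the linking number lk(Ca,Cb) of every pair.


V(q) = 1 + q + q^2 + q^3
bracket: -A^-9 - A^-5 - A^-1 - A^3, w = +1
3 components, writhe +1, over 7 crossings
lk(C1,C2) = 0
linking number lk(C1,C3) = 0
lk(C2,C3): +1
det 0, colorings 9 of 3^7 — tricolorable
observation: summing lk over 3 pairs gives +1


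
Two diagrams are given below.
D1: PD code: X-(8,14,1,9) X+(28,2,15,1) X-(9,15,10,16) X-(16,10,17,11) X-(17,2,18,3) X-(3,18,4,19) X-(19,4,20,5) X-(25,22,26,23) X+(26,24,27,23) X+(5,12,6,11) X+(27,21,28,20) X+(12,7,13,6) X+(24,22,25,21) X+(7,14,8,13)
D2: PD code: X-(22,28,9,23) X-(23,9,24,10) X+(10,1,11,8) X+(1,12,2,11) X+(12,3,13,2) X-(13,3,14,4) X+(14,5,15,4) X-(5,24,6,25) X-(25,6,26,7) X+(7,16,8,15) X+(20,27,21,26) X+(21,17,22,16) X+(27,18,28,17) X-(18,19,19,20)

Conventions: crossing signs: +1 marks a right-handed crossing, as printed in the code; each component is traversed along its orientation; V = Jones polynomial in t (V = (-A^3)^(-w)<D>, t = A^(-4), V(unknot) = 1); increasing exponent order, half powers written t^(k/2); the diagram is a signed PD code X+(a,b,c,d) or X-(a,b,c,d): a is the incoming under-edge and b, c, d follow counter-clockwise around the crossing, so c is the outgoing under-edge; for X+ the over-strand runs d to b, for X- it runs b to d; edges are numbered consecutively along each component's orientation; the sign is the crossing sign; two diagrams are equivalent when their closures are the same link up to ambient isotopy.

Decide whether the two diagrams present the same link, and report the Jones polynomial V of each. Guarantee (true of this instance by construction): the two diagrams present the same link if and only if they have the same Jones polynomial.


same link: no
V(D1) = t^-5 - 2t^-4 + 3t^-3 - t^-2 + 3t^-1 - 1 + t  [14 crossings, <D> = A^-4 - 1 + 3A^4 - A^8 + 3A^12 - 2A^16 + A^20, w = 0]
V(D2) = t^-1 + 2t - t^2 + 2t^3 - t^4 + t^5  (w +2, c 14, <D> = A^-14 - A^-10 + 2A^-6 - A^-2 + 2A^2 + A^10)
note: comparing 2 Jones polynomials yields 2 groups


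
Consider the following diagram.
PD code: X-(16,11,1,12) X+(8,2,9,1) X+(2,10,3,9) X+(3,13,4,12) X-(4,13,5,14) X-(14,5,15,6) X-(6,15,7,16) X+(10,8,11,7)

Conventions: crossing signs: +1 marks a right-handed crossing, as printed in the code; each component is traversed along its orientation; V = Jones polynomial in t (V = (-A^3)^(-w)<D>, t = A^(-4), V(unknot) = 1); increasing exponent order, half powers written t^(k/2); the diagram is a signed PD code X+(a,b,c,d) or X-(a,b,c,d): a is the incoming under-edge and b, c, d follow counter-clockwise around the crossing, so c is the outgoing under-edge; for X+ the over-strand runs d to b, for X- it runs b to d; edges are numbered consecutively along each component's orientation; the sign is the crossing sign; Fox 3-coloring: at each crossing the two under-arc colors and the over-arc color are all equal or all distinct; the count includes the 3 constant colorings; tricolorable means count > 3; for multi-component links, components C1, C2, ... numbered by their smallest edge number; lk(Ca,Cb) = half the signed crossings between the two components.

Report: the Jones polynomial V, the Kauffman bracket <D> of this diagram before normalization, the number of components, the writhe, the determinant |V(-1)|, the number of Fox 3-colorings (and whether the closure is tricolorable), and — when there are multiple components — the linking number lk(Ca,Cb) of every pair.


V = -t^-3 + 2t^-2 - 2t^-1 + 3 - 2t + 2t^2 - t^3
<D> = -A^-12 + 2A^-8 - 2A^-4 + 3 - 2A^4 + 2A^8 - A^12 (w = 0)
1 component over 8 crossings, w = 0
3 Fox colorings among 3^8, |V(-1)| = 13: not tricolorable
why: the span of V is 6, forcing >= 6 crossings in any diagram


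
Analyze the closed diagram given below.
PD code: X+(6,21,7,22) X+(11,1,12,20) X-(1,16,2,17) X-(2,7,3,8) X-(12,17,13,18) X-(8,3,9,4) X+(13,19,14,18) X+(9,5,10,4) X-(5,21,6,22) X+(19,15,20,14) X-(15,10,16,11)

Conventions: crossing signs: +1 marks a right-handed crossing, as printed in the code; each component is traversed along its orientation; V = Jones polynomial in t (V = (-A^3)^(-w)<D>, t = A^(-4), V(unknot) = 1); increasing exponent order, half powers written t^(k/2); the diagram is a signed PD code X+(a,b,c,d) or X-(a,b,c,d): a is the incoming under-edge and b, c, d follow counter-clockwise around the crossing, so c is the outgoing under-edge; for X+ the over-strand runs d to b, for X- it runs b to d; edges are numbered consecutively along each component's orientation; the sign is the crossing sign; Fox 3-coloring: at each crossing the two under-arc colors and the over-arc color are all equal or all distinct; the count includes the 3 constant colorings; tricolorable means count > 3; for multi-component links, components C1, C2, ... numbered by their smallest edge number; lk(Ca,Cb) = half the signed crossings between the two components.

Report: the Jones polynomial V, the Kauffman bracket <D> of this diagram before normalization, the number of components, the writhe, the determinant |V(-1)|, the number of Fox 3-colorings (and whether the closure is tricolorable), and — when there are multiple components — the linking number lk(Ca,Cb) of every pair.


V(t) = -t^(-5/2) - t^(5/2)
bracket: A^-13 + A^7, w = -1
2 components, writhe -1, over 11 crossings
lk(C1,C2) = 0
det 0, colorings 9 of 3^12 — tricolorable
observation: the 1 component pair carries total linking 0


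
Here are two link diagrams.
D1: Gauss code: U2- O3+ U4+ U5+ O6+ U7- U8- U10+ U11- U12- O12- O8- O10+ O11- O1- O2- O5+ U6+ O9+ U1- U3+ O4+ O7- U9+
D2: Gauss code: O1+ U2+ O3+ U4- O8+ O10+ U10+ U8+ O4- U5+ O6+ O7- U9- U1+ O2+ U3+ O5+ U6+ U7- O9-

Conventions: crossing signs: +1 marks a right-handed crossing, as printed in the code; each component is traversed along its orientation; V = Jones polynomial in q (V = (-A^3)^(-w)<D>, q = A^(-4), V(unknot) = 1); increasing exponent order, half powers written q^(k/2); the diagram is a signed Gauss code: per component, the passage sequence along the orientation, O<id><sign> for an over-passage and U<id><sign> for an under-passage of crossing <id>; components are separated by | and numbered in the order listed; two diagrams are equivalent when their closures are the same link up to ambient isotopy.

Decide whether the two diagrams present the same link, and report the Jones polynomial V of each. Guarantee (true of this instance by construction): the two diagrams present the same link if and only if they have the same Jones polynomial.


equivalent: no
D1 (bracket A^-20 - 2A^-16 + 2A^-12 - 2A^-8 + 2A^-4 - 1 + A^4; 12 crossings at w = 0): V = q^-1 - 1 + 2q - 2q^2 + 2q^3 - 2q^4 + q^5
D2 (bracket -A^-4 + 1 + A^8; 10 crossings at w = +4): V = q + q^3 - q^4
key observation: comparing 2 Jones polynomials yields 2 groups


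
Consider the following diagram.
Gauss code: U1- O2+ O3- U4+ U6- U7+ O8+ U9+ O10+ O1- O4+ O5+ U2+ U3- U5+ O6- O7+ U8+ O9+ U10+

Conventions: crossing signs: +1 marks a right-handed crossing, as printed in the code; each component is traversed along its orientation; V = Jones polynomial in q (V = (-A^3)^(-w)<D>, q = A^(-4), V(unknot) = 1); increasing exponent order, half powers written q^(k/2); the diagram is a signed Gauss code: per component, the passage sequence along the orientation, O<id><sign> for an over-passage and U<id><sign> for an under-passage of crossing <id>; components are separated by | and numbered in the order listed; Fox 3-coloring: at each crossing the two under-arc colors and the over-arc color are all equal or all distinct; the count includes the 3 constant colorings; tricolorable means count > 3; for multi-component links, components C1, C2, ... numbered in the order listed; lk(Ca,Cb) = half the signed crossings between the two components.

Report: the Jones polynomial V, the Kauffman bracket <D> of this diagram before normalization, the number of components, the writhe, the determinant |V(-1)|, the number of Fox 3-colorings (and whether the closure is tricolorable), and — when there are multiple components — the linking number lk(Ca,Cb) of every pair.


V = q + q^3 - q^4
<D> = -A^-4 + 1 + A^8 (w = +4)
1 component over 10 crossings, w = +4
9 Fox colorings among 3^10, |V(-1)| = 3: tricolorable
why: V spans 3 powers of q: at least 3 crossings in any diagram


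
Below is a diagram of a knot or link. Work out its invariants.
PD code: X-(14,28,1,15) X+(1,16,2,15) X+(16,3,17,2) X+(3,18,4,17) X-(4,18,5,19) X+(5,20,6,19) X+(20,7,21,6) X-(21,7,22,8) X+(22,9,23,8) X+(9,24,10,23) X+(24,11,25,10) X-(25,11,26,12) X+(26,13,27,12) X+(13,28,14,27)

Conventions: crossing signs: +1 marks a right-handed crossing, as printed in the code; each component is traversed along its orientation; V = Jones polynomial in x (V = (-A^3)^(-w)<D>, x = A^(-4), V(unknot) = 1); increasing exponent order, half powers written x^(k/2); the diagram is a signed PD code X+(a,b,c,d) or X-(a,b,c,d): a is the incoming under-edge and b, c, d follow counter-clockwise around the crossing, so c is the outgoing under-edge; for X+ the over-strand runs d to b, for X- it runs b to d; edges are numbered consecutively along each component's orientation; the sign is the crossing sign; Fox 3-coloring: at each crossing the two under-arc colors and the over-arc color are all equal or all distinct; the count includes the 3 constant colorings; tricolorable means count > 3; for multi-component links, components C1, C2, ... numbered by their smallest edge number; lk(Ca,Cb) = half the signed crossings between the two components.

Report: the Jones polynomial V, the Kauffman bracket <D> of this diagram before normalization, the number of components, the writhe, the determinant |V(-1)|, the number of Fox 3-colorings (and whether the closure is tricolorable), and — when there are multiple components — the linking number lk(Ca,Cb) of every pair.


Jones polynomial: V(x) = -x^(5/2) - x^(9/2) + x^(11/2) - x^(13/2) + x^(15/2) - x^(17/2)
<D> = -A^-16 + A^-12 - A^-8 + A^-4 - 1 - A^8; writhe +6
components 2, writhe +6 (14 crossings)
linking number lk(C1,C2) = +3
3-colorings: 9 of 3^14, det 6 — tricolorable
note: w = +6 (over 14 crossings) is diagram-only; (-A^3)^(-6) removes it from V


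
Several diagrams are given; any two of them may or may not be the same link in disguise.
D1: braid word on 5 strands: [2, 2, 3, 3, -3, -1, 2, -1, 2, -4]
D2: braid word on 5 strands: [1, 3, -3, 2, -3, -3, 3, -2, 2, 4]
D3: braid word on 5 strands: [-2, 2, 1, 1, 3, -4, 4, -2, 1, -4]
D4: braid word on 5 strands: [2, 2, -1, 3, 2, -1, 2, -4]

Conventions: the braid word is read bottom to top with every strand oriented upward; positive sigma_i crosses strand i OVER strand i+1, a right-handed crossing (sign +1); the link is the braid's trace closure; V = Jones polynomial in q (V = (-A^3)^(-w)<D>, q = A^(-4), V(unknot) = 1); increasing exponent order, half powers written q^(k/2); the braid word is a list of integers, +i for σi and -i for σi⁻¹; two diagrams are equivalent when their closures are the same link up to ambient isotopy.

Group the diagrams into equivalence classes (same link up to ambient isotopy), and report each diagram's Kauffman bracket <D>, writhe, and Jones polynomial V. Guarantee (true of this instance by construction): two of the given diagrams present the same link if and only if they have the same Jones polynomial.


grouping into links: {D1, D4} | {D2} | {D3}
V(D1) = q^-1 - 1 + 2q - 2q^2 + 2q^3 - 2q^4 + q^5  (w +2, c 10, <D> = A^-14 - 2A^-10 + 2A^-6 - 2A^-2 + 2A^2 - A^6 + A^10)
V(D2) = 1  (w +2, c 10, <D> = A^6)
V(D3) = q + q^3 - q^4  (w +2, c 10, <D> = -A^-10 + A^-6 + A^2)
V(D4) = q^-1 - 1 + 2q - 2q^2 + 2q^3 - 2q^4 + q^5  (w +2, c 8, <D> = A^-14 - 2A^-10 + 2A^-6 - 2A^-2 + 2A^2 - A^6 + A^10)
why: 3 values of V(q) split the 4 diagrams


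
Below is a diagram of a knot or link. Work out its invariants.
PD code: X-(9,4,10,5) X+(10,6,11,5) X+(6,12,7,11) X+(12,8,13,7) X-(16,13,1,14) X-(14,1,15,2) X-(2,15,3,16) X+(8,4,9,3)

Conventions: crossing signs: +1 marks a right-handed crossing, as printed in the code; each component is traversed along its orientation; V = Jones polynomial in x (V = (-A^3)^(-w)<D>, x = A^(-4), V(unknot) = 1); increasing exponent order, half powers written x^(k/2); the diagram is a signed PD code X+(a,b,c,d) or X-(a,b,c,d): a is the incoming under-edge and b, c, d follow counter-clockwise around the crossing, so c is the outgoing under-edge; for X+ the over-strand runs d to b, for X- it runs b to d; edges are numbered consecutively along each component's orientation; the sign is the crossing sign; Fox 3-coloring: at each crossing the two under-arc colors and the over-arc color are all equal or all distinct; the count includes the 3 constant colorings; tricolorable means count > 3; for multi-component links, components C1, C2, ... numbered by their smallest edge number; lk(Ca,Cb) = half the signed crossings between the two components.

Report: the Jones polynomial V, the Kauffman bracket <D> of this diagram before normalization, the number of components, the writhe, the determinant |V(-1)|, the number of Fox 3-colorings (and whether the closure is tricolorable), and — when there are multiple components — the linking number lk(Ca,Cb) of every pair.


V(x) = -x^-3 + x^-2 - x^-1 + 3 - x + x^2 - x^3
bracket: -A^-12 + A^-8 - A^-4 + 3 - A^4 + A^8 - A^12, w = 0
1 component, writhe 0, over 8 crossings
det 9, colorings 27 of 3^8 — tricolorable
observation: V spans 6 powers of x: at least 6 crossings in any diagram


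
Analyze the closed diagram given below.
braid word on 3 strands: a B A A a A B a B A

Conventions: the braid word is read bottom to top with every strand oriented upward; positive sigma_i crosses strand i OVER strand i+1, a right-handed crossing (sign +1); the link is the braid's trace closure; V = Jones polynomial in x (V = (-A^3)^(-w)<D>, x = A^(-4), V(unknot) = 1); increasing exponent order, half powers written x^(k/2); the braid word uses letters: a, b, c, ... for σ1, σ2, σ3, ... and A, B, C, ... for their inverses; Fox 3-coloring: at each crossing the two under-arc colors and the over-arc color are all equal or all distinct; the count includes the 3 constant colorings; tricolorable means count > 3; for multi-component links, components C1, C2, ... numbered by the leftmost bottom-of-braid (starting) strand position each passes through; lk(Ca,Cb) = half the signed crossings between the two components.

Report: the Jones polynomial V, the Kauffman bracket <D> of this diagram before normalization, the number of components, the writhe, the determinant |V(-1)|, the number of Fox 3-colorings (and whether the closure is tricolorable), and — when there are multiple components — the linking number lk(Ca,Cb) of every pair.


Jones polynomial: V(x) = -x^-6 + x^-5 - x^-4 + 2x^-3 - x^-2 + x^-1
<D> = A^-8 - A^-4 + 2 - A^4 + A^8 - A^12; writhe -4
components 1, writhe -4 (10 crossings)
3-colorings: 3 of 3^10, det 7 — not tricolorable
note: w = -4 shifts under R1 moves; the (-A^3)^(4) factor cancels that in V


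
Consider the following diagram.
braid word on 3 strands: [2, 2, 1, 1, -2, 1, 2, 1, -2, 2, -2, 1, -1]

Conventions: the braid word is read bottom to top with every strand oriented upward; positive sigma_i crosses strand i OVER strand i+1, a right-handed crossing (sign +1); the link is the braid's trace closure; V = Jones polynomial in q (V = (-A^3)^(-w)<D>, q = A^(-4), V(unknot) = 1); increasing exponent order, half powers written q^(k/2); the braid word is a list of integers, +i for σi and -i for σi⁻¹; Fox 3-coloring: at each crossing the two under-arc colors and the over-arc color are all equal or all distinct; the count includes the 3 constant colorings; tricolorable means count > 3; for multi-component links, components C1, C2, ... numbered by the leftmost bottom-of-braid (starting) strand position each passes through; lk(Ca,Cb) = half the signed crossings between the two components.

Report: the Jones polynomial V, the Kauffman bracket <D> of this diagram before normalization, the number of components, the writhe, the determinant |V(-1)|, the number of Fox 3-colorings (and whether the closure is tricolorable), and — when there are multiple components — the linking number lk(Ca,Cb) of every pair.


Jones polynomial: V(q) = -q^(3/2) - 2q^(7/2) + q^(9/2) - q^(11/2) + q^(13/2)
<D> = -A^-11 + A^-7 - A^-3 + 2A + A^9; writhe +5
components 2, writhe +5 (13 crossings)
linking number lk(C1,C2) = +1
3-colorings: 9 of 3^13, det 6 — tricolorable
note: |V(-1)| = 6: so tricolorable, since 3 divides 6


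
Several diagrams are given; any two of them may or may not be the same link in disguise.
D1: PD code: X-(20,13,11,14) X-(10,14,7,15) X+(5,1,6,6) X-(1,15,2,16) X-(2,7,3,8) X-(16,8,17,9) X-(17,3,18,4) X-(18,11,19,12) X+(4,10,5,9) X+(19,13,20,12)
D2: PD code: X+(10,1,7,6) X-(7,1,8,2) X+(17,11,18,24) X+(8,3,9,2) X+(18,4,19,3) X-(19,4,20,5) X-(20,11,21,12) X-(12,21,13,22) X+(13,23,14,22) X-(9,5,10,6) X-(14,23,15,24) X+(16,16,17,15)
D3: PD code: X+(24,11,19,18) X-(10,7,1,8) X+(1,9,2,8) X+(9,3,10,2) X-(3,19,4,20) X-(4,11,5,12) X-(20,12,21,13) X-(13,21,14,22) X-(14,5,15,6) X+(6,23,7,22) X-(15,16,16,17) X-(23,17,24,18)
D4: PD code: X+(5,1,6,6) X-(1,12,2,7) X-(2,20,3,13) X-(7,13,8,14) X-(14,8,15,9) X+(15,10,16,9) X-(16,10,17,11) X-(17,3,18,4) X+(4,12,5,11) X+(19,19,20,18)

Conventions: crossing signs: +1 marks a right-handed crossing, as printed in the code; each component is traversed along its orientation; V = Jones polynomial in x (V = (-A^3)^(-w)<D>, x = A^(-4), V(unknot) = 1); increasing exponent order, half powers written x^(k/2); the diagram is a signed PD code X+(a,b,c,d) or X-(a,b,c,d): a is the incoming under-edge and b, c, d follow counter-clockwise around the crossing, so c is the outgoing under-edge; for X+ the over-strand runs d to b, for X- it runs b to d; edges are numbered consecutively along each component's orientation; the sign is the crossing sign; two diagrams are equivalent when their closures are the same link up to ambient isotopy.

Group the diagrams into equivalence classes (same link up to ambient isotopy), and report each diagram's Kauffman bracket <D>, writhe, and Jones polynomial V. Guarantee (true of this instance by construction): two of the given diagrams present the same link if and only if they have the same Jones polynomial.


classes: {D1, D3, D4} | {D2}
V(D1) = x^-5 + 2x^-3 + x^-1  [10 crossings, <D> = A^-8 + 2 + A^8, w = -4]
V(D2) = x^-1 + 2 + x  [12 crossings, <D> = A^-4 + 2 + A^4, w = 0]
V(D3) = x^-5 + 2x^-3 + x^-1  [12 crossings, <D> = A^-8 + 2 + A^8, w = -4]
V(D4) = x^-5 + 2x^-3 + x^-1  (w -2, c 10, <D> = A^-2 + 2A^6 + A^14)
note: 2 classes among 4 diagrams; unequal V(x) rules out equality


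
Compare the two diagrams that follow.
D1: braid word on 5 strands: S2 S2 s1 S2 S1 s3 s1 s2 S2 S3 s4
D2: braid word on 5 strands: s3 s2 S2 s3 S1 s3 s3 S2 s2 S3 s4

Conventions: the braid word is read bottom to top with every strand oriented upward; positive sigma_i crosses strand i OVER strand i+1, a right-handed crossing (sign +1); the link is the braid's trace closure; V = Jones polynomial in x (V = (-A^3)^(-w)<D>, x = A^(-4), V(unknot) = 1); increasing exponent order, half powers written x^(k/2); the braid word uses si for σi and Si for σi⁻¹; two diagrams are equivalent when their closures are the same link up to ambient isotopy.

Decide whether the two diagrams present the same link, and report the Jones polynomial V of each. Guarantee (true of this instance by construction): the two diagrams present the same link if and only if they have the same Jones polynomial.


equivalent: no
D1 (bracket A^-1 + A^3 + A^7 - A^15; 11 crossings at w = -1): V = x^(-9/2) - x^(-5/2) - x^(-3/2) - x^(-1/2)
V(D2) = -x^(1/2) - x^(3/2) - x^(5/2) + x^(9/2)  [11 crossings, <D> = -A^-9 + A^-1 + A^3 + A^7, w = +3]
observation: comparing 2 Jones polynomials yields 2 groups


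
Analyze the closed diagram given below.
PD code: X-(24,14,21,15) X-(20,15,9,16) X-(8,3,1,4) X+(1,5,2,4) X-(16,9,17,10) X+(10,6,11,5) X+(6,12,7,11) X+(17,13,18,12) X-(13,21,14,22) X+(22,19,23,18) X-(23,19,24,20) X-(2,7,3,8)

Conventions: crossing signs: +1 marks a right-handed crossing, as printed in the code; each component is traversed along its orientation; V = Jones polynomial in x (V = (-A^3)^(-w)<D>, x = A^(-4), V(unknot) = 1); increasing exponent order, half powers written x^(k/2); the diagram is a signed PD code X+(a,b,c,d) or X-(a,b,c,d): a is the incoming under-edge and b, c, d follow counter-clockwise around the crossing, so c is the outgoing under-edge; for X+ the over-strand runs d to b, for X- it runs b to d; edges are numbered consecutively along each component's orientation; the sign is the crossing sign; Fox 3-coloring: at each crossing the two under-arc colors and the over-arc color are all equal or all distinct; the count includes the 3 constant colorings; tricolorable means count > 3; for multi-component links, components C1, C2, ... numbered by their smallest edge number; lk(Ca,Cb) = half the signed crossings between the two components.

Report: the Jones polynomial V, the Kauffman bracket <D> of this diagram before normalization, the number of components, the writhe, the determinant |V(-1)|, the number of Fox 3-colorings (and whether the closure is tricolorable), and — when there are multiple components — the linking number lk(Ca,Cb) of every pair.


Jones polynomial: V(x) = x^-2 + 2 + x^2
<D> = A^-14 + 2A^-6 + A^2; writhe -2
components 3, writhe -2 (12 crossings)
linking number lk(C1,C2) = +1
lk(C1,C3): 0
lk(C2,C3) = -1
3-colorings: 3 of 3^12, det 4 — not tricolorable
note: palindromic: swapping x for 1/x fixes V


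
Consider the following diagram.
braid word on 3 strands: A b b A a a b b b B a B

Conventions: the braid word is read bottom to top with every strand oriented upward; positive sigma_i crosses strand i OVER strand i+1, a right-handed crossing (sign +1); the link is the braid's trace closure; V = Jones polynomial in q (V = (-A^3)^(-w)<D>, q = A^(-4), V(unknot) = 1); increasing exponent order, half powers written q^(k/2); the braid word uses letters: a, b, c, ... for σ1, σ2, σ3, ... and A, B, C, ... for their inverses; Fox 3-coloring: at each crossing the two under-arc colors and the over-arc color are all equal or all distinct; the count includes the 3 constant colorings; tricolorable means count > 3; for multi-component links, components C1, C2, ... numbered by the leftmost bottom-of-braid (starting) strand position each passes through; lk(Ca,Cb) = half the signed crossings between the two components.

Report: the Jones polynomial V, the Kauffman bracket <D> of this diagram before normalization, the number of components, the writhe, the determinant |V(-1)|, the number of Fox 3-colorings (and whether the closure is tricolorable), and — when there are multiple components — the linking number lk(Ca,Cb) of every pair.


Jones polynomial: V(q) = q + q^3 - q^4
<D> = -A^-4 + 1 + A^8; writhe +4
components 1, writhe +4 (12 crossings)
3-colorings: 9 of 3^12, det 3 — tricolorable
note: inverse pairs cancel, leaving σ1⁻¹ σ2 σ2 σ1 σ2 σ2 σ1 σ2⁻¹


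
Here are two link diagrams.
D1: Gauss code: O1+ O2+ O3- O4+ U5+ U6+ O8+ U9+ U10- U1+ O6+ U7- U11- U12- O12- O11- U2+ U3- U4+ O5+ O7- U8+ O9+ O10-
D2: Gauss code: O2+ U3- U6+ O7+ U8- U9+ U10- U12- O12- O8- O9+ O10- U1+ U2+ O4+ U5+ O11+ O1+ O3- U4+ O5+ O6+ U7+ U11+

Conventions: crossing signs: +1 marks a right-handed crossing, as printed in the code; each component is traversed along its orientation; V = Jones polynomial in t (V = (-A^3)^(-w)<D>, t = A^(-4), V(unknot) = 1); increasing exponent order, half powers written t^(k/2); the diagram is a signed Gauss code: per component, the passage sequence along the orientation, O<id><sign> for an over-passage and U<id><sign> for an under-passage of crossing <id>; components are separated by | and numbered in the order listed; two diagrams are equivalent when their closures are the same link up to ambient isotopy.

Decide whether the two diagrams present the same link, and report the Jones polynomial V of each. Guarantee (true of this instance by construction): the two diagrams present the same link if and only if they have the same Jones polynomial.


equivalent: no
V(D1) = t - t^2 + 2t^3 - t^4 + t^5 - t^6  (w +2, c 12, <D> = -A^-18 + A^-14 - A^-10 + 2A^-6 - A^-2 + A^2)
V(D2) = t^2 + 2t^4 - 2t^5 + t^6 - 2t^7 + t^8  [12 crossings, <D> = A^-20 - 2A^-16 + A^-12 - 2A^-8 + 2A^-4 + A^4, w = +4]
key observation: comparing 2 Jones polynomials yields 2 groups


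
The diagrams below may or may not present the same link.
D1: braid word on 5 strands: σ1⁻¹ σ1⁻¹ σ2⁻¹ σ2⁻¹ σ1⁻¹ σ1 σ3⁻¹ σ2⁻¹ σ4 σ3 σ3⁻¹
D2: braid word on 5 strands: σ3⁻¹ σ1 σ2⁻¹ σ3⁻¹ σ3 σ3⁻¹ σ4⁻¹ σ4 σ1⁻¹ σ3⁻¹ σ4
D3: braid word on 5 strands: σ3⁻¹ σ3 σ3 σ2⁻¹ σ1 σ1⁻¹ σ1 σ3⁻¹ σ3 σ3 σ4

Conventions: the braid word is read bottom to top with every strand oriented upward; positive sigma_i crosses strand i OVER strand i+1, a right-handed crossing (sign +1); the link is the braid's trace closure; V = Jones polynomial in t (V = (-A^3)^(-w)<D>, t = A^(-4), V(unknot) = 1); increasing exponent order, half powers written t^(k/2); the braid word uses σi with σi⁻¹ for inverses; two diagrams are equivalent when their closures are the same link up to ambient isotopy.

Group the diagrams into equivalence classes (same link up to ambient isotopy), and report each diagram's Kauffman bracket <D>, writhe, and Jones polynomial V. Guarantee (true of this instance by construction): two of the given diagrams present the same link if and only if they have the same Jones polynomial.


grouping into links: {D1} | {D2} | {D3}
V(D1) = t^(-13/2) - t^(-11/2) + t^(-9/2) - 2t^(-7/2) - t^(-3/2)  (w -5, c 11, <D> = A^-9 + 2A^-1 - A^3 + A^7 - A^11)
V(D2) = t^(-9/2) - t^(-5/2) - t^(-3/2) - t^(-1/2)  [11 crossings, <D> = A^-7 + A^-3 + A - A^9, w = -3]
V(D3) = -t^(1/2) - t^(5/2)  (w +3, c 11, <D> = A^-1 + A^7)
key observation: V(t) takes 3 values over 3 diagrams, fixing the grouping


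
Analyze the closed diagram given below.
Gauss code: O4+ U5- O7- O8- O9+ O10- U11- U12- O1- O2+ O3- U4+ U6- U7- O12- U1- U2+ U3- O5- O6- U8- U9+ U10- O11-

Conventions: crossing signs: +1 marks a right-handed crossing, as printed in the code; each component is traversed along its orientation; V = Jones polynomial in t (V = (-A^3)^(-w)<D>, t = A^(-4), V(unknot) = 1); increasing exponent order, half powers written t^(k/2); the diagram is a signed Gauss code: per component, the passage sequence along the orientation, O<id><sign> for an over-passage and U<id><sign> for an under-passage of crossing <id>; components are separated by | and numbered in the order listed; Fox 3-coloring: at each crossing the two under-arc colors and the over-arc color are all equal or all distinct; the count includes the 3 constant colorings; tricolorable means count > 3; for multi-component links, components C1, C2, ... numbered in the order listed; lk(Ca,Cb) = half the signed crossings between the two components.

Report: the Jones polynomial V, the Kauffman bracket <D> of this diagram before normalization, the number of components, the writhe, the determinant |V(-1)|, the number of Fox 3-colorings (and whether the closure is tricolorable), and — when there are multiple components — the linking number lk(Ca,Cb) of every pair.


Jones polynomial: V(t) = t^-8 - 2t^-7 + t^-6 - 2t^-5 + 2t^-4 + t^-2
<D> = A^-10 + 2A^-2 - 2A^2 + A^6 - 2A^10 + A^14; writhe -6
components 1, writhe -6 (12 crossings)
3-colorings: 27 of 3^12, det 9 — tricolorable
note: V spans 6 powers of t: at least 6 crossings in any diagram


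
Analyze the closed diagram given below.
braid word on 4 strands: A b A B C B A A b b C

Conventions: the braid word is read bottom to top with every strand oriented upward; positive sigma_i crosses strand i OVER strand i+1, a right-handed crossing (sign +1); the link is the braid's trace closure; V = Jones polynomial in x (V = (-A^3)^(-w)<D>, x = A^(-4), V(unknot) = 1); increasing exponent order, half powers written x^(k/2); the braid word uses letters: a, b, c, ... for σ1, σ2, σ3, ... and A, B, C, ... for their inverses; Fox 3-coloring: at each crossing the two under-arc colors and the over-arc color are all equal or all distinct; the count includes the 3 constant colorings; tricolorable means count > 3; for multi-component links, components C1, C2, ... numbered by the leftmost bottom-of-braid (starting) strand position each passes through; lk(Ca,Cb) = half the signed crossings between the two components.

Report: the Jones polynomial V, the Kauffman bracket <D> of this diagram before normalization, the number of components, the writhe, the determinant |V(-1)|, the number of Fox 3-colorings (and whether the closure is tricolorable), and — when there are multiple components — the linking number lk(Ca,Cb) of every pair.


V = -x^-8 + 3x^-7 - 5x^-6 + 6x^-5 - 7x^-4 + 7x^-3 - 5x^-2 + 4x^-1 - 1
<D> = A^-15 - 4A^-11 + 5A^-7 - 7A^-3 + 7A - 6A^5 + 5A^9 - 3A^13 + A^17 (w = -5)
1 component over 11 crossings, w = -5
9 Fox colorings among 3^11, |V(-1)| = 39: tricolorable
why: |V(-1)| = 39: so tricolorable, since 3 divides 39


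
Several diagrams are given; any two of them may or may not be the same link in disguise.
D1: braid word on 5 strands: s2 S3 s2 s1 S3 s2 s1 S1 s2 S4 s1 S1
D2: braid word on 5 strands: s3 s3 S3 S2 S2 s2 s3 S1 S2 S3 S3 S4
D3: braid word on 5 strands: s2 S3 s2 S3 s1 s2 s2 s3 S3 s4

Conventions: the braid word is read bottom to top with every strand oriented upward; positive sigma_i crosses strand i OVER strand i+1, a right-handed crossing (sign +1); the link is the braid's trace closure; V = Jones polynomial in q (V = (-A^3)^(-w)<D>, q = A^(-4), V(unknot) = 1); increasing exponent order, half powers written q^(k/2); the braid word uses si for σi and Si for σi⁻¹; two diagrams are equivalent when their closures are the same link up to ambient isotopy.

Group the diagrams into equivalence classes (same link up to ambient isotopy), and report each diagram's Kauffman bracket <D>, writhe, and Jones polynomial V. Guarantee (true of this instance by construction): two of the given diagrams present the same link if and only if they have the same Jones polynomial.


equivalence classes: {D1, D3} | {D2}
D1 (bracket A^-14 - 2A^-10 + 2A^-6 - 2A^-2 + 2A^2 - A^6 + A^10; 12 crossings at w = +2): V = q^-1 - 1 + 2q - 2q^2 + 2q^3 - 2q^4 + q^5
D2 (bracket A^-12; 12 crossings at w = -4): V = 1
V(D3) = q^-1 - 1 + 2q - 2q^2 + 2q^3 - 2q^4 + q^5  (w +4, c 10, <D> = A^-8 - 2A^-4 + 2 - 2A^4 + 2A^8 - A^12 + A^16)
observation: comparing 3 Jones polynomials yields 2 groups


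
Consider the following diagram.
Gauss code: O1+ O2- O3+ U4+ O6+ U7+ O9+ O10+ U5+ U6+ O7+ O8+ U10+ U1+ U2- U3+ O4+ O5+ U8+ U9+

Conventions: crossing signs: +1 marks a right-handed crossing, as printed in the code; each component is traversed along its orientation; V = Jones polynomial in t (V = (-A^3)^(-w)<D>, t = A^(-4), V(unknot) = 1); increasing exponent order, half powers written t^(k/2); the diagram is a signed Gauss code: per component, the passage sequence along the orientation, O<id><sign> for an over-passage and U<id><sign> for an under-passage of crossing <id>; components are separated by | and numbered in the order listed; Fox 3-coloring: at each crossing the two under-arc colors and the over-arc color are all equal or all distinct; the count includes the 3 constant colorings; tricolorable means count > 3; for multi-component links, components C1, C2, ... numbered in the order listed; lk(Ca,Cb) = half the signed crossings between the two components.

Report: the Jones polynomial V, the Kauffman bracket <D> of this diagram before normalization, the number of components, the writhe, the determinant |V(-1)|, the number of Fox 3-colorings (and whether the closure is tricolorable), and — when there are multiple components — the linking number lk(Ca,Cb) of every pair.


V(t) = t^3 + t^5 - t^8
bracket: -A^-8 + A^4 + A^12, w = +8
1 component, writhe +8, over 10 crossings
det 3, colorings 9 of 3^10 — tricolorable
observation: det 3 = |V(-1)|; divisible by 3, so tricolorable


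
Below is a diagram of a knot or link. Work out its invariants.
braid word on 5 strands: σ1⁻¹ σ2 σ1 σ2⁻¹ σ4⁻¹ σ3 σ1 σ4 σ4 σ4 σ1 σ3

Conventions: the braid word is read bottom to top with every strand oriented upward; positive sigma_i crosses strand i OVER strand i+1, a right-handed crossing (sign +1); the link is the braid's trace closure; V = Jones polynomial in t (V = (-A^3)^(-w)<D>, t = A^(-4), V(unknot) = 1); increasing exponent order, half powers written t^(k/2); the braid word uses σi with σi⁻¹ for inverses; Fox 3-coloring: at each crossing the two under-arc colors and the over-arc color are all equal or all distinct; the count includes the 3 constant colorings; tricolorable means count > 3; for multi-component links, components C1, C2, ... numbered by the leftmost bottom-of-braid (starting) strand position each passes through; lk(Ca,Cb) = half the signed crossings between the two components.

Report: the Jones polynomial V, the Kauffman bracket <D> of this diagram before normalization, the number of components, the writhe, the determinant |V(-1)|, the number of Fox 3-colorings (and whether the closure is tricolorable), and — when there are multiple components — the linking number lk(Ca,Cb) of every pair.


Jones polynomial: V(t) = t - t^2 + 2t^3 - t^4 + t^5 - t^6
<D> = -A^-6 + A^-2 - A^2 + 2A^6 - A^10 + A^14; writhe +6
components 1, writhe +6 (12 crossings)
3-colorings: 3 of 3^12, det 7 — not tricolorable
note: |V(-1)| = 7: so not tricolorable, since 3 does not divide 7


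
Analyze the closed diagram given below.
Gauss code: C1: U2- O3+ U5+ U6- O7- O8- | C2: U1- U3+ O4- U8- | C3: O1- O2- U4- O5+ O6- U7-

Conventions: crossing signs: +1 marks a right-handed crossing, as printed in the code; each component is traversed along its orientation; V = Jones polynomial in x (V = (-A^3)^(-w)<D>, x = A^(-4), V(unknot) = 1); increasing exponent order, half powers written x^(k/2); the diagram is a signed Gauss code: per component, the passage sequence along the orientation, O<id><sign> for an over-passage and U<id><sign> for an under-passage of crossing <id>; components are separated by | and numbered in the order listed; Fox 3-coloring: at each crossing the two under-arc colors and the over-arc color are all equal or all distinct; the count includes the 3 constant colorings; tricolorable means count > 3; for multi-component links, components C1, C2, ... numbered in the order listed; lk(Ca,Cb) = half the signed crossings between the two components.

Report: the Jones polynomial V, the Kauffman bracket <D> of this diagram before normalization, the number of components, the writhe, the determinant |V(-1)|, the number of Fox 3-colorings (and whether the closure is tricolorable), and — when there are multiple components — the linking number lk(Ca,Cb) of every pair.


V(x) = x^-5 + 2x^-3 + x^-1
bracket: A^-8 + 2 + A^8, w = -4
3 components, writhe -4, over 8 crossings
lk(C1,C2) = 0
linking number lk(C1,C3) = -1
lk(C2,C3): -1
det 4, colorings 3 of 3^8 — not tricolorable
observation: det 4 = |V(-1)|; not divisible by 3, so not tricolorable


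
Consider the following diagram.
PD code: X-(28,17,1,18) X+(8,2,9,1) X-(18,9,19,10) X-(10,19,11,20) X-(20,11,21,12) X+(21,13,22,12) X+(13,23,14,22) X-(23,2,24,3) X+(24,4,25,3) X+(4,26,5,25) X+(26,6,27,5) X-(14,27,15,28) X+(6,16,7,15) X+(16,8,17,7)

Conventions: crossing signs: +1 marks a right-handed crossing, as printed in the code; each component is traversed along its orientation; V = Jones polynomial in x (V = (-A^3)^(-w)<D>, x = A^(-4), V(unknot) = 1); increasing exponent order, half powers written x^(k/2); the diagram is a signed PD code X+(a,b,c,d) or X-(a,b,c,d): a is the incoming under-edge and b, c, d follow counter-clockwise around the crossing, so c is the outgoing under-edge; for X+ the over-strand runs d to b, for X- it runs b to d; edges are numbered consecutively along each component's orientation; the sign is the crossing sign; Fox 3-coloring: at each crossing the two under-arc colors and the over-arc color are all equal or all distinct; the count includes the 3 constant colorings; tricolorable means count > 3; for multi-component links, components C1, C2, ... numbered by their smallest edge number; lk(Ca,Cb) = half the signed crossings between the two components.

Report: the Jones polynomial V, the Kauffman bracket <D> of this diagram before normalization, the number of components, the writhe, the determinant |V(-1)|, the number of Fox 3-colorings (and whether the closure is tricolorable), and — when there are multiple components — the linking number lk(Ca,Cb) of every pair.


Jones polynomial: V(x) = -x^-2 + 3x^-1 - 4 + 6x - 6x^2 + 6x^3 - 5x^4 + 3x^5 - x^6
<D> = -A^-18 + 3A^-14 - 5A^-10 + 6A^-6 - 6A^-2 + 6A^2 - 4A^6 + 3A^10 - A^14; writhe +2
components 1, writhe +2 (14 crossings)
3-colorings: 3 of 3^14, det 35 — not tricolorable
note: the span of V is 8, forcing >= 8 crossings in any diagram


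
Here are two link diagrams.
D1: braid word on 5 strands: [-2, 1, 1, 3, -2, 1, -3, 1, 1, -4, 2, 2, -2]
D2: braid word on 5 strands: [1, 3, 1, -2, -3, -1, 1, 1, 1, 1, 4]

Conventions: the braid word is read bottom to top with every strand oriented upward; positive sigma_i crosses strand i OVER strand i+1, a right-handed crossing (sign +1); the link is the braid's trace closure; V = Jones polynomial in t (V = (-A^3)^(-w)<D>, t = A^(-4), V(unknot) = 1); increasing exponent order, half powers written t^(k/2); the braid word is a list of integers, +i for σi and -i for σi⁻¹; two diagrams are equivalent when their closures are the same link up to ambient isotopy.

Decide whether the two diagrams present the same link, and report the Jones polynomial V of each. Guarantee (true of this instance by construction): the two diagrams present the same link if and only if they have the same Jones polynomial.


equivalent: yes
D1 (bracket -A^-21 + A^-5 + A^-1 + A^3; 13 crossings at w = +3): V = -t^(3/2) - t^(5/2) - t^(7/2) + t^(15/2)
D2 (bracket -A^-15 + A + A^5 + A^9; 11 crossings at w = +5): V = -t^(3/2) - t^(5/2) - t^(7/2) + t^(15/2)
key observation: one V(t) for all 2 diagrams — one class (guaranteed)
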